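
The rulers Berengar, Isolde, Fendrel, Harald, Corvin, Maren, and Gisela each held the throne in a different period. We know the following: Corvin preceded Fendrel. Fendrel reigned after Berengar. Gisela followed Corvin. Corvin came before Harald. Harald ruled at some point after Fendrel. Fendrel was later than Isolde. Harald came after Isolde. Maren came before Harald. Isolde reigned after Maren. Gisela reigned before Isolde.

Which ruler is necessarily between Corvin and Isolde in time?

Gisela

Tracing the constraints gives Corvin → Gisela → Isolde, so Gisela sits after Corvin and before Isolde.
No other ruler is forced both after Corvin and before Isolde.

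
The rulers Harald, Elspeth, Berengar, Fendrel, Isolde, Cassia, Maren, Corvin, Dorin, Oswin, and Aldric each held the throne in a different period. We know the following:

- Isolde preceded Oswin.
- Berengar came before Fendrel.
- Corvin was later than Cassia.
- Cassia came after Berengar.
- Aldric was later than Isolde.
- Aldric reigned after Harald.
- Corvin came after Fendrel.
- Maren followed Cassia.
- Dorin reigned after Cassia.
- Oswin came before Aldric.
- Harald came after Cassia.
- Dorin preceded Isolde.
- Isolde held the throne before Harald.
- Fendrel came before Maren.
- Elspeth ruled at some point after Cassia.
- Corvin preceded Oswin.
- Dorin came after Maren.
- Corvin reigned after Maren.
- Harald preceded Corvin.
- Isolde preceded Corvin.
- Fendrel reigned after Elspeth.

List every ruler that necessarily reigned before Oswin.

Berengar, Cassia, Corvin, Dorin, Elspeth, Fendrel, Harald, Isolde, Maren

Directly stated before Oswin: Corvin and Isolde.
Berengar reaches Oswin via Berengar → Fendrel → Corvin → Oswin.
Cassia reaches Oswin via Cassia → Corvin → Oswin.
Dorin reaches Oswin via Dorin → Isolde → Oswin.
Likewise Elspeth, Fendrel, Harald, and Maren each reach Oswin by chaining the stated constraints.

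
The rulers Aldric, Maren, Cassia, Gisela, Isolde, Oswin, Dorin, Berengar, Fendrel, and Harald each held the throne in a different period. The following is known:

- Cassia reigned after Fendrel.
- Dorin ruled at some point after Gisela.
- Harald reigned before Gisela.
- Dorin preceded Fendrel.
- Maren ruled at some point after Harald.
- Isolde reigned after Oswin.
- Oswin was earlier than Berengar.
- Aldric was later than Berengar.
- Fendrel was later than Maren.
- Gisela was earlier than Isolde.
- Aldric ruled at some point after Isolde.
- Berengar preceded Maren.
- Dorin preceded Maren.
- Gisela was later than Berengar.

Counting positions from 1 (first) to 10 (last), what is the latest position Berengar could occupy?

3

Berengar must come before Aldric, Cassia, Dorin, Fendrel, Gisela, Isolde, and Maren — 7 rulers forced after them.
Everything else can be placed before Berengar in some valid order, so Berengar can sit as late as position 10 − 7 = 3.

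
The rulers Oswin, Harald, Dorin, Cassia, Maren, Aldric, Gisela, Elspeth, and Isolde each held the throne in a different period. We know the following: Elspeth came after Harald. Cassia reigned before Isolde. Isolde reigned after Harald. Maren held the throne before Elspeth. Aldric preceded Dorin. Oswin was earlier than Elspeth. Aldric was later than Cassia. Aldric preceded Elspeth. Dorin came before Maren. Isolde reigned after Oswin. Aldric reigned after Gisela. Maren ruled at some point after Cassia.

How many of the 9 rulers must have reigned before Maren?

Directly stated before Maren: Cassia and Dorin.
Aldric reaches Maren via Aldric → Dorin → Maren.
Gisela reaches Maren via Gisela → Aldric → Dorin → Maren.
No chain forces Isolde (or any of the others) ahead of Maren.
That's Aldric, Cassia, Dorin, and Gisela — 4 in all.

4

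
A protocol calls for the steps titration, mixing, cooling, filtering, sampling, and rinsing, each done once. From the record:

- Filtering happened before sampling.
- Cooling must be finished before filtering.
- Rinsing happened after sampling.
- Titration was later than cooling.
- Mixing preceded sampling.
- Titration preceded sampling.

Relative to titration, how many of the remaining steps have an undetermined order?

2

Forced before titration: cooling; forced after titration: rinsing and sampling.
That leaves filtering and mixing with no forced order relative to titration — 2.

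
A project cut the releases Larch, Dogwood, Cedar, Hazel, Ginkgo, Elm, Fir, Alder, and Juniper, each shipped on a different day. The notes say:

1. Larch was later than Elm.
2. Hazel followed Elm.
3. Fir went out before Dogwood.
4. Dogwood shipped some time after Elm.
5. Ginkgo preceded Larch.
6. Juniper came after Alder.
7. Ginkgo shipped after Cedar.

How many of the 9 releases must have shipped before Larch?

3

Directly stated before Larch: Elm and Ginkgo.
Cedar reaches Larch via Cedar → Ginkgo → Larch.
That's Cedar, Elm, and Ginkgo — 3 in all.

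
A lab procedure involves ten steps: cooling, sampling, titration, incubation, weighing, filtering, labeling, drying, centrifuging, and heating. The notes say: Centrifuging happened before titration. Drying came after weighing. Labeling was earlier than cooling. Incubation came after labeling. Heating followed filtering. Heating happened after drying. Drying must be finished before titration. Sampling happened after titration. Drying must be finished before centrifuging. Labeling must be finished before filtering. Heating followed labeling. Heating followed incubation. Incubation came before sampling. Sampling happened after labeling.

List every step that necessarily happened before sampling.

Directly stated before sampling: incubation, labeling, and titration.
Centrifuging reaches sampling via centrifuging → titration → sampling.
Drying reaches sampling via drying → titration → sampling.
Weighing reaches sampling via weighing → drying → titration → sampling.
No chain forces cooling (or any of the others) ahead of sampling.

centrifuging, drying, incubation, labeling, titration, weighing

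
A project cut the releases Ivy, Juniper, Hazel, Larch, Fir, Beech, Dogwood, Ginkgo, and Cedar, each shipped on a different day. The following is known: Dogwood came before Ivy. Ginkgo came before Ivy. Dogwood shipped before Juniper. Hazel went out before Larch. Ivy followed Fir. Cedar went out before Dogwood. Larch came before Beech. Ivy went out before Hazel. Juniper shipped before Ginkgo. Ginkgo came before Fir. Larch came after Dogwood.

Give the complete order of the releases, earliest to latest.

The constraints fix every adjacent pair, so only one ordering works:
Cedar → Dogwood → Juniper → Ginkgo → Fir → Ivy → Hazel → Larch → Beech.

Cedar, Dogwood, Juniper, Ginkgo, Fir, Ivy, Hazel, Larch, Beech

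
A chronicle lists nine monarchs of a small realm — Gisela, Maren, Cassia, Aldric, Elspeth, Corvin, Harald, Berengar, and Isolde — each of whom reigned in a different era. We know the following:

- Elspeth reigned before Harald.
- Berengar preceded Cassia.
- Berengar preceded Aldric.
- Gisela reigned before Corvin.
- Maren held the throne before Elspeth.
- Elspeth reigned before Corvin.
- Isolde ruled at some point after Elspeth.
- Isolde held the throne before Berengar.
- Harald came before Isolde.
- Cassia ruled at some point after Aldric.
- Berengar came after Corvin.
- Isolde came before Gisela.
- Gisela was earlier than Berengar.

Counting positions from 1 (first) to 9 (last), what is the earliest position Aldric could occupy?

Berengar, Corvin, Elspeth, Gisela, Harald, Isolde, and Maren must all come before Aldric — 7 forced predecessors.
Nothing else is forced ahead of Aldric, so their earliest slot is position 7 + 1 = 8.

8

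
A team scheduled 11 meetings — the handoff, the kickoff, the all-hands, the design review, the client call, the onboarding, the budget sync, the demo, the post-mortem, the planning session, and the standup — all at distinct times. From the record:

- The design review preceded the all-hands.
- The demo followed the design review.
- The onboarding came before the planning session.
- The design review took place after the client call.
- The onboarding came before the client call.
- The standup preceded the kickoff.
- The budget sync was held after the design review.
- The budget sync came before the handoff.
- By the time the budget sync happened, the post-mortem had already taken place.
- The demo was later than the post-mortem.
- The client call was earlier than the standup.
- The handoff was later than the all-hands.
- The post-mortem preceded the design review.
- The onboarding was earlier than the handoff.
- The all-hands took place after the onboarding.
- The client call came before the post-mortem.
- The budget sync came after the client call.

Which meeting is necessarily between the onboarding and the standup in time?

the client call

Tracing the constraints gives the onboarding → the client call → the standup, so the client call sits after the onboarding and before the standup.
No other meeting is forced both after the onboarding and before the standup.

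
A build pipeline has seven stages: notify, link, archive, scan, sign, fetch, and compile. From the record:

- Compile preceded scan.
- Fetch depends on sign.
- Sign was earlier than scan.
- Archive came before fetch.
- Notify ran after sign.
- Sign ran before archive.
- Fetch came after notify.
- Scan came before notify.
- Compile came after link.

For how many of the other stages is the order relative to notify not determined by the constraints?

Forced before notify: compile, link, scan, and sign; forced after notify: fetch.
That leaves archive with no forced order relative to notify — 1.

1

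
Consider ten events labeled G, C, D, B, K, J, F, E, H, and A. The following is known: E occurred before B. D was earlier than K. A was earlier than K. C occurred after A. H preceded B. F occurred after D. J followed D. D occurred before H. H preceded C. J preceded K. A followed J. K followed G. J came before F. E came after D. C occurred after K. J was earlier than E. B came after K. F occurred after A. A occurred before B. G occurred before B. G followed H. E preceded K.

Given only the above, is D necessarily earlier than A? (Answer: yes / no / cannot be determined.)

yes

Chain the constraints: D → J → A. Each link is directly stated, so D comes before A.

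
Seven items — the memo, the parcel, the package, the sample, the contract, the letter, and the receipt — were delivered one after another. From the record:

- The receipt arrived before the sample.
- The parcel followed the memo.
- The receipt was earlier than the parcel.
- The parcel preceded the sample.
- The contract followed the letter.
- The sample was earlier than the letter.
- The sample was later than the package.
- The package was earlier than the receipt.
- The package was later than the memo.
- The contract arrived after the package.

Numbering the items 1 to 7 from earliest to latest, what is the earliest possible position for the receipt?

The memo and the package must both come before the receipt — 2 forced predecessors.
Nothing else is forced ahead of the receipt, so its earliest slot is position 2 + 1 = 3.

3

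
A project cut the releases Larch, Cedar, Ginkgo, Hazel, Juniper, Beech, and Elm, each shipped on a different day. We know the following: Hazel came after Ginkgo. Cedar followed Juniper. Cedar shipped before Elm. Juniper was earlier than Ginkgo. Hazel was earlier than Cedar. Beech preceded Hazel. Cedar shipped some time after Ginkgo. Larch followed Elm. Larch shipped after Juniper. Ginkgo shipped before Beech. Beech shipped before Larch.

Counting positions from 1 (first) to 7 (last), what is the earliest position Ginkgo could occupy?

2

Juniper must come before Ginkgo — 1 forced predecessor.
Nothing else is forced ahead of Ginkgo, so its earliest slot is position 1 + 1 = 2.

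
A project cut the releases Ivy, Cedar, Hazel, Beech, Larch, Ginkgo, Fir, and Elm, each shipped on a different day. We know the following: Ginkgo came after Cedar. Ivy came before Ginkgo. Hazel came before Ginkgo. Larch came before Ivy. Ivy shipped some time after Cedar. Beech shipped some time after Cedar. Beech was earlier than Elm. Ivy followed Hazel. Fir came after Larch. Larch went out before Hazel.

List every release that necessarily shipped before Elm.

Directly stated before Elm: Beech.
Cedar reaches Elm via Cedar → Beech → Elm.
No chain forces Larch (or any of the others) ahead of Elm.

Beech, Cedar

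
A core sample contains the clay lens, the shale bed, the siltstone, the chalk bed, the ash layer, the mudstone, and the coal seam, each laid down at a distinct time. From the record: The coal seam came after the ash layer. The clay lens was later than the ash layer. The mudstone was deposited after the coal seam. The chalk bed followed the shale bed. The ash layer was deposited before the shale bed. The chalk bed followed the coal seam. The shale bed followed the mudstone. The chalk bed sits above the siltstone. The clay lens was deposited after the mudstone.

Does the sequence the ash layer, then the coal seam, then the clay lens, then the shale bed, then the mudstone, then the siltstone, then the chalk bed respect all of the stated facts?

no

The constraints require the mudstone before the clay lens, but in the proposed sequence the clay lens appears ahead of the mudstone. That one violation is enough.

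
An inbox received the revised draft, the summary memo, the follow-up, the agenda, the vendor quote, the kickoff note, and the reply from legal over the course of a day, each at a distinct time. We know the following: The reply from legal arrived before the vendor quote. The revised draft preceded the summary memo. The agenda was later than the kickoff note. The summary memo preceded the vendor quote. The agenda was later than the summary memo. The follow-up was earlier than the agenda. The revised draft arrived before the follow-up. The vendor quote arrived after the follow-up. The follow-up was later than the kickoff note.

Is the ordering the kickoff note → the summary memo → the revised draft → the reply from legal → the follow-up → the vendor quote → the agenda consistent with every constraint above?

no

The constraints require the revised draft before the summary memo, but in the proposed sequence the summary memo appears ahead of the revised draft. That one violation is enough.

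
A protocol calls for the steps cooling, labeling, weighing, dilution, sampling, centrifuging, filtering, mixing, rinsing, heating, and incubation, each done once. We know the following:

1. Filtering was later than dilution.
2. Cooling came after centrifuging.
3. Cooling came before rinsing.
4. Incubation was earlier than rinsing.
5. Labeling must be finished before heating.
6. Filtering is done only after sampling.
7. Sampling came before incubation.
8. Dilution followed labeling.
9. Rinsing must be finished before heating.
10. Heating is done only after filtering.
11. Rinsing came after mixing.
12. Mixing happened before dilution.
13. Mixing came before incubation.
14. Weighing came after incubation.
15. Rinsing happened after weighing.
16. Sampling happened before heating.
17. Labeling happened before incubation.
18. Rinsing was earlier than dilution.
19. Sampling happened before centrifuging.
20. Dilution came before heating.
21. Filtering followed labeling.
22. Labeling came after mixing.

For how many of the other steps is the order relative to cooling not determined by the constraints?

4

Forced before cooling: centrifuging and sampling; forced after cooling: dilution, filtering, heating, and rinsing.
That leaves incubation, labeling, mixing, and weighing with no forced order relative to cooling — 4.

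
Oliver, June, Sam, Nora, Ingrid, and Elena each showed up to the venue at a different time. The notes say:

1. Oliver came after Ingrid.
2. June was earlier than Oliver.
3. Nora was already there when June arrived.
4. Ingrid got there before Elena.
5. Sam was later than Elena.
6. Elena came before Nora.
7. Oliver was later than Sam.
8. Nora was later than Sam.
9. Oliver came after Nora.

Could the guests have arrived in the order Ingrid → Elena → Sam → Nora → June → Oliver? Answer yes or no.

Check each stated constraint against the proposed order — e.g. Sam is ahead of Oliver; Ingrid is ahead of Oliver. Every pair is in the required order; nothing is violated.

yes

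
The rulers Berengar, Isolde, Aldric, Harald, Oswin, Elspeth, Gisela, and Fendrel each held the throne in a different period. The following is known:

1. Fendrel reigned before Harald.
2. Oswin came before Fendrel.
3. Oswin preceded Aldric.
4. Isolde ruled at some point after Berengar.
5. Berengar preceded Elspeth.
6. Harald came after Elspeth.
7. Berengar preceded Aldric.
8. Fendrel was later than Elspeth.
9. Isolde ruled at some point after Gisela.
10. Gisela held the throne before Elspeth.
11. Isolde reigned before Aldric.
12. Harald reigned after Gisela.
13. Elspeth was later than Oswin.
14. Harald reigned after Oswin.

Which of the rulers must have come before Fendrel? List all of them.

Directly stated before Fendrel: Elspeth and Oswin.
Berengar reaches Fendrel via Berengar → Elspeth → Fendrel.
Gisela reaches Fendrel via Gisela → Elspeth → Fendrel.

Berengar, Elspeth, Gisela, Oswin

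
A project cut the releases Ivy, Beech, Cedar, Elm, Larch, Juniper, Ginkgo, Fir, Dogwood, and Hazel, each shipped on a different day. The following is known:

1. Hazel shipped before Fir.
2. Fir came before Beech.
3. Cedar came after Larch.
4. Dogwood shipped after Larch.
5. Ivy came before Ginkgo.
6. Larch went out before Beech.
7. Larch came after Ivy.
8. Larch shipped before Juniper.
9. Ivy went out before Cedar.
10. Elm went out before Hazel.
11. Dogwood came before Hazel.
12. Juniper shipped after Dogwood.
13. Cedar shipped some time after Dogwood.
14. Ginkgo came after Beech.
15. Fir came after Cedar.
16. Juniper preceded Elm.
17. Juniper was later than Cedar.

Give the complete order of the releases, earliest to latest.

Ivy, Larch, Dogwood, Cedar, Juniper, Elm, Hazel, Fir, Beech, Ginkgo

The constraints fix every adjacent pair, so only one ordering works:
Ivy → Larch → Dogwood → Cedar → Juniper → Elm → Hazel → Fir → Beech → Ginkgo.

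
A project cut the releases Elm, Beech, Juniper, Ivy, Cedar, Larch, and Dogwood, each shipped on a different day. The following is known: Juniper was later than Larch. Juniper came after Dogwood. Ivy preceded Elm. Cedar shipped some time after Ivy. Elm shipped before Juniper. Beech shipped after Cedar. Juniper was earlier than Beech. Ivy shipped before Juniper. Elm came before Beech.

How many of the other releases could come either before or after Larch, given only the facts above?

4

Forced after Larch: Beech and Juniper.
That leaves Cedar, Dogwood, Elm, and Ivy with no forced order relative to Larch — 4.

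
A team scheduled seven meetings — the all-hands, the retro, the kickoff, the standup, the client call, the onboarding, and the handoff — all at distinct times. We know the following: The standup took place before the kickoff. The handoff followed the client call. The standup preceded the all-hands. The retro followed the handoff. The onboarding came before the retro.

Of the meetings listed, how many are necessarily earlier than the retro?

3

Directly stated before the retro: the handoff and the onboarding.
The client call reaches the retro via the client call → the handoff → the retro.
No chain forces the standup (or any of the others) ahead of the retro.
That's the client call, the handoff, and the onboarding — 3 in all.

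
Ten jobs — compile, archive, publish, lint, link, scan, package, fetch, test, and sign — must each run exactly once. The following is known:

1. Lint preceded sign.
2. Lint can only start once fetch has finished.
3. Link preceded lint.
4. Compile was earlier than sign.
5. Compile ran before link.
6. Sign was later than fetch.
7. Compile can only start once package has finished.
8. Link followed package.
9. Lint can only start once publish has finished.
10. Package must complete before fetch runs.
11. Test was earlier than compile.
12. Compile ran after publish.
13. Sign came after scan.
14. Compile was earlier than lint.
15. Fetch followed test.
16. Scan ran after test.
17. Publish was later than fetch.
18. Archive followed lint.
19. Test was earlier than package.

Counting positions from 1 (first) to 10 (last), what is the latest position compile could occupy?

6

Compile must come before archive, link, lint, and sign — 4 stages forced after it.
Everything else can be placed before compile in some valid order, so compile can sit as late as position 10 − 4 = 6.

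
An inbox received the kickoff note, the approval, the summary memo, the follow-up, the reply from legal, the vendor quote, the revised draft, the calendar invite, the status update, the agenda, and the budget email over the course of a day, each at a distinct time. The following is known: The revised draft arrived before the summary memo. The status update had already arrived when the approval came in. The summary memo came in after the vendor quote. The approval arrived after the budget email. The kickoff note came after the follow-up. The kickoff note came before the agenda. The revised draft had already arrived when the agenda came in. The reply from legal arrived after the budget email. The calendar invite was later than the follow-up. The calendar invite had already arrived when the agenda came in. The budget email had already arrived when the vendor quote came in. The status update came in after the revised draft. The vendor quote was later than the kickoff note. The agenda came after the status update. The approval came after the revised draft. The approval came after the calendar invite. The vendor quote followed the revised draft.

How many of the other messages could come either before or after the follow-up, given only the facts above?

Forced after the follow-up: the agenda, the approval, the calendar invite, the kickoff note, the summary memo, and the vendor quote.
That leaves the budget email, the reply from legal, the revised draft, and the status update with no forced order relative to the follow-up — 4.

4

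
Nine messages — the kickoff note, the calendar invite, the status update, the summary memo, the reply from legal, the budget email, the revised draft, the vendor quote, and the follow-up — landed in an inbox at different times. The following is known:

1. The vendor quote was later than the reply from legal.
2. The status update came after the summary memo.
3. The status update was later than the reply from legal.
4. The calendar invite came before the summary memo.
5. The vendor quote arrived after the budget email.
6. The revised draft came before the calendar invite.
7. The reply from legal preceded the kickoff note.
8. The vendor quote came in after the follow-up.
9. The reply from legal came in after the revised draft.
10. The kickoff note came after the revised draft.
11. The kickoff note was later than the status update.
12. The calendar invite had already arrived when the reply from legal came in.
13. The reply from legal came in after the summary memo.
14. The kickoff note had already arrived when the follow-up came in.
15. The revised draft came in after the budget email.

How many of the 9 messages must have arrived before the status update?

5

Directly stated before the status update: the reply from legal and the summary memo.
The budget email reaches the status update via the budget email → the revised draft → the reply from legal → the status update.
The calendar invite reaches the status update via the calendar invite → the reply from legal → the status update.
The revised draft reaches the status update via the revised draft → the reply from legal → the status update.
No chain forces the vendor quote (or any of the others) ahead of the status update.
That's the budget email, the calendar invite, the reply from legal, the revised draft, and the summary memo — 5 in all.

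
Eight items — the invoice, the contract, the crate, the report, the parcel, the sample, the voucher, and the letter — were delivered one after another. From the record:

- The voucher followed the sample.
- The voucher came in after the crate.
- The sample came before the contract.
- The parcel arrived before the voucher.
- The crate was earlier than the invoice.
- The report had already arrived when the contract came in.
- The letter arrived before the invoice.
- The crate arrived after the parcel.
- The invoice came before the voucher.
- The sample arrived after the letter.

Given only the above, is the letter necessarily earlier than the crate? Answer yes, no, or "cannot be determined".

No chain of stated constraints runs from the letter to the crate, and none runs from the crate to the letter either.
So the relative order of the letter and the crate is not fixed by the given facts.

cannot be determined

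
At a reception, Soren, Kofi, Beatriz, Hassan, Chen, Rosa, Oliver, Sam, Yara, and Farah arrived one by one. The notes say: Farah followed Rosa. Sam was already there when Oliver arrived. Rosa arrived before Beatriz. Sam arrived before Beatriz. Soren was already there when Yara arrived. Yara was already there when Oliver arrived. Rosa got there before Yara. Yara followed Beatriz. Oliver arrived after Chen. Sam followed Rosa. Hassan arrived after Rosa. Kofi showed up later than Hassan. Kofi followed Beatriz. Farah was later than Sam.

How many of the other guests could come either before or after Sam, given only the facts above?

Forced before Sam: Rosa; forced after Sam: Beatriz, Farah, Kofi, Oliver, and Yara.
That leaves Chen, Hassan, and Soren with no forced order relative to Sam — 3.

3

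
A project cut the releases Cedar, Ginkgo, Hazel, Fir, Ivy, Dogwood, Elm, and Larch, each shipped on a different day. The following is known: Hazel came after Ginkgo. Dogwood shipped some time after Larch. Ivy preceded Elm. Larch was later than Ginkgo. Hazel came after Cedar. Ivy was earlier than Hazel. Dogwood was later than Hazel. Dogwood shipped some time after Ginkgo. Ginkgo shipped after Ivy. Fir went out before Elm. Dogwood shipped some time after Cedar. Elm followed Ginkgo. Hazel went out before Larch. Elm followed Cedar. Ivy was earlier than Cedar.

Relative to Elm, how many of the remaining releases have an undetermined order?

Forced before Elm: Cedar, Fir, Ginkgo, and Ivy.
That leaves Dogwood, Hazel, and Larch with no forced order relative to Elm — 3.

3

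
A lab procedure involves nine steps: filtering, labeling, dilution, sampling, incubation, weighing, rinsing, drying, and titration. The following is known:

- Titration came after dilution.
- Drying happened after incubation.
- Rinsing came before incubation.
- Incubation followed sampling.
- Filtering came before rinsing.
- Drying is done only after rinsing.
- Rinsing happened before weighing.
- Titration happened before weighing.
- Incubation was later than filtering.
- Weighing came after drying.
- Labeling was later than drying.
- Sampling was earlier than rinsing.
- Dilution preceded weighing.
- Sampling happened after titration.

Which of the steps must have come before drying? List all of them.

Directly stated before drying: incubation and rinsing.
Dilution reaches drying via dilution → titration → sampling → incubation → drying.
Filtering reaches drying via filtering → rinsing → drying.
Sampling reaches drying via sampling → incubation → drying.
Likewise titration reaches drying by chaining the stated constraints.
No chain forces weighing (or any of the others) ahead of drying.

dilution, filtering, incubation, rinsing, sampling, titration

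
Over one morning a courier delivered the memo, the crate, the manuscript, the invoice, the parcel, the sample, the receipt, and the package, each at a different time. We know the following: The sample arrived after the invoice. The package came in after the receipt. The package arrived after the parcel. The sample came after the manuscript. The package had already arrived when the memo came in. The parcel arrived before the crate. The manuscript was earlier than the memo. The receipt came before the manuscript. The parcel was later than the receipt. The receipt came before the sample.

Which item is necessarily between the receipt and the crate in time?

Tracing the constraints gives the receipt → the parcel → the crate, so the parcel sits after the receipt and before the crate.
No other item is forced both after the receipt and before the crate.

the parcel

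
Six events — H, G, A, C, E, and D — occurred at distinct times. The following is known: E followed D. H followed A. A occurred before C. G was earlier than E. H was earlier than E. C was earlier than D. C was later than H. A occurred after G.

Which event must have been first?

G

G has a chain of constraints placing it before every other event, so G must be first.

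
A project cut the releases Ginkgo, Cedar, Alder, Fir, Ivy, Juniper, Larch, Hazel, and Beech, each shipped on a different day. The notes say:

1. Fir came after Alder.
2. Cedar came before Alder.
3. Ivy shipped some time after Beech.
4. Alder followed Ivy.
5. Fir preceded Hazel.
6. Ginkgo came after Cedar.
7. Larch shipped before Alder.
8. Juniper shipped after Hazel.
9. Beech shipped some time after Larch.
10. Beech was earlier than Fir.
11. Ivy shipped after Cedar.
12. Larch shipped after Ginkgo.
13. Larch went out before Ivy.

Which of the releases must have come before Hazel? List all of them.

Directly stated before Hazel: Fir.
Alder reaches Hazel via Alder → Fir → Hazel.
Beech reaches Hazel via Beech → Fir → Hazel.
Cedar reaches Hazel via Cedar → Alder → Fir → Hazel.
Likewise Ginkgo, Ivy, and Larch each reach Hazel by chaining the stated constraints.
No chain forces Juniper ahead of Hazel.

Alder, Beech, Cedar, Fir, Ginkgo, Ivy, Larch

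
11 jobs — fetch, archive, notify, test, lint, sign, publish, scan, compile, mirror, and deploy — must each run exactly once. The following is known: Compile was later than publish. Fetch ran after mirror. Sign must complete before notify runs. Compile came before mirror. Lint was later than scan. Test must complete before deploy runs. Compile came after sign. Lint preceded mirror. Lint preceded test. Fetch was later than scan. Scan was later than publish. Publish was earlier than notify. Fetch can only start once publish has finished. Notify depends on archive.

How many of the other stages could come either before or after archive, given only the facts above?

9

Forced after archive: notify.
That leaves compile, deploy, fetch, lint, mirror, publish, scan, sign, and test with no forced order relative to archive — 9.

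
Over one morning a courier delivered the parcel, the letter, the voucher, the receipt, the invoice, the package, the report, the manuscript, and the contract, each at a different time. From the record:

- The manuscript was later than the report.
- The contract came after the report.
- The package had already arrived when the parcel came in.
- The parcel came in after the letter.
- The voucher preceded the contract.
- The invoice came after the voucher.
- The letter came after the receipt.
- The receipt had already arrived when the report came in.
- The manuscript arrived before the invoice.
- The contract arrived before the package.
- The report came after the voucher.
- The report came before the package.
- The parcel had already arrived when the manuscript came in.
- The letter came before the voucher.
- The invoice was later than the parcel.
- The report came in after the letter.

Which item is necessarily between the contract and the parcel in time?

Tracing the constraints gives the contract → the package → the parcel, so the package sits after the contract and before the parcel.
No other item is forced both after the contract and before the parcel.

the package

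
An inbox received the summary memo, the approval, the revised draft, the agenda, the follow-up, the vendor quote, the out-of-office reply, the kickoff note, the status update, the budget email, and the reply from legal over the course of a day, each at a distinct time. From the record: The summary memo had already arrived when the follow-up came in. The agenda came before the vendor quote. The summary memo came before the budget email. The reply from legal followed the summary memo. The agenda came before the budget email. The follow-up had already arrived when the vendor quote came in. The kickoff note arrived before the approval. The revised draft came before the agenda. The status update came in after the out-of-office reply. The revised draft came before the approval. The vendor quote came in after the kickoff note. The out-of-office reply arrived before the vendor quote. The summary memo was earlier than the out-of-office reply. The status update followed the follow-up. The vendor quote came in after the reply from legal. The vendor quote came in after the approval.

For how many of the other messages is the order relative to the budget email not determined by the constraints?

7

Forced before the budget email: the agenda, the revised draft, and the summary memo.
That leaves the approval, the follow-up, the kickoff note, the out-of-office reply, the reply from legal, the status update, and the vendor quote with no forced order relative to the budget email — 7.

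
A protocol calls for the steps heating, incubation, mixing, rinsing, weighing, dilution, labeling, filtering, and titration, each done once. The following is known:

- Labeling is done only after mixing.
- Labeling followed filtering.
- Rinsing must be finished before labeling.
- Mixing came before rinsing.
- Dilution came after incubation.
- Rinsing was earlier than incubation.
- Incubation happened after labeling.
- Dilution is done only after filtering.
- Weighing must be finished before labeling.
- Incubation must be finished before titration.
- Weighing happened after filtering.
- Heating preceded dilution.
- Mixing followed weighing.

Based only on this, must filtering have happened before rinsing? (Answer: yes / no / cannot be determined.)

Chain the constraints: filtering → weighing → mixing → rinsing. Each link is directly stated, so filtering comes before rinsing.

yes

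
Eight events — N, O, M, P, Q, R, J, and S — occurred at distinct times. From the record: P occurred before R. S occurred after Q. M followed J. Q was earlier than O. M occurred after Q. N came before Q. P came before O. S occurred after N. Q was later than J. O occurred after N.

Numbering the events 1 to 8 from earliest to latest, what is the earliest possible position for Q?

J and N must both come before Q — 2 forced predecessors.
Nothing else is forced ahead of Q, so its earliest slot is position 2 + 1 = 3.

3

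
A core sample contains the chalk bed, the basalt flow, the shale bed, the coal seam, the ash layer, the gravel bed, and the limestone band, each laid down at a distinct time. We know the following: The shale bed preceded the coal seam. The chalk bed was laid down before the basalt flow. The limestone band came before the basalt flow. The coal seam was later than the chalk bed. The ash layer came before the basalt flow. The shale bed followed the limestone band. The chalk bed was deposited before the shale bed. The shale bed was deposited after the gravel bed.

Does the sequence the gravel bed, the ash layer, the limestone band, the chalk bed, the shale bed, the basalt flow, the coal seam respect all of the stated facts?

yes

Check each stated constraint against the proposed order — e.g. the gravel bed is ahead of the shale bed; the ash layer is ahead of the basalt flow. Every pair is in the required order; nothing is violated.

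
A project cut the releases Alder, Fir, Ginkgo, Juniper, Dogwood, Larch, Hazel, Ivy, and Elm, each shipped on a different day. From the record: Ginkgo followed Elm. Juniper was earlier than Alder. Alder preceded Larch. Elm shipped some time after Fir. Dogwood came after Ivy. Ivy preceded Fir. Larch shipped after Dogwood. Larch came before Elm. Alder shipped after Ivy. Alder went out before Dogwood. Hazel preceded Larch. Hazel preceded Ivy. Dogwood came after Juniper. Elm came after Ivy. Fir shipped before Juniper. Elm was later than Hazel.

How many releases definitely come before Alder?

4

Directly stated before Alder: Ivy and Juniper.
Fir reaches Alder via Fir → Juniper → Alder.
Hazel reaches Alder via Hazel → Ivy → Alder.
That's Fir, Hazel, Ivy, and Juniper — 4 in all.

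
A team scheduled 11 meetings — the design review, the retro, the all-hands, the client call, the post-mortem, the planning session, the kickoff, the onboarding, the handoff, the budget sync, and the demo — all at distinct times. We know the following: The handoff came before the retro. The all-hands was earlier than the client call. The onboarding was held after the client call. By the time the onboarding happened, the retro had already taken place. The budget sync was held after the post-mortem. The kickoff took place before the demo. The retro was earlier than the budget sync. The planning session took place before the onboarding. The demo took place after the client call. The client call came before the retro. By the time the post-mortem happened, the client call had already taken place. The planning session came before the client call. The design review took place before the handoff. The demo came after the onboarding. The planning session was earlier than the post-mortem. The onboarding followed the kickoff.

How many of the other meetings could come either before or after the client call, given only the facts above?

3

Forced before the client call: the all-hands and the planning session; forced after the client call: the budget sync, the demo, the onboarding, the post-mortem, and the retro.
That leaves the design review, the handoff, and the kickoff with no forced order relative to the client call — 3.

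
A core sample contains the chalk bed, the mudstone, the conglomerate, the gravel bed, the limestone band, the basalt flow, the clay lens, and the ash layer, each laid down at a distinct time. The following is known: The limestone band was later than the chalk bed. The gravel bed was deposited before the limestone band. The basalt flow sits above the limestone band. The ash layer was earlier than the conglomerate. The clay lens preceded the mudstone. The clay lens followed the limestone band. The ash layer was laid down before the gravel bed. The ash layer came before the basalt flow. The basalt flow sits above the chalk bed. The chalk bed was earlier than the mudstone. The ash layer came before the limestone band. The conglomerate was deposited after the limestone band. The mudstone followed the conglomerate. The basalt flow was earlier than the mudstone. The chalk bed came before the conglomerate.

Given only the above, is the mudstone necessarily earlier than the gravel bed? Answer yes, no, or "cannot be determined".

Tracing the constraints gives the gravel bed → the limestone band → the conglomerate → the mudstone, so the gravel bed must come before the mudstone.
That means the mudstone cannot be before the gravel bed.

no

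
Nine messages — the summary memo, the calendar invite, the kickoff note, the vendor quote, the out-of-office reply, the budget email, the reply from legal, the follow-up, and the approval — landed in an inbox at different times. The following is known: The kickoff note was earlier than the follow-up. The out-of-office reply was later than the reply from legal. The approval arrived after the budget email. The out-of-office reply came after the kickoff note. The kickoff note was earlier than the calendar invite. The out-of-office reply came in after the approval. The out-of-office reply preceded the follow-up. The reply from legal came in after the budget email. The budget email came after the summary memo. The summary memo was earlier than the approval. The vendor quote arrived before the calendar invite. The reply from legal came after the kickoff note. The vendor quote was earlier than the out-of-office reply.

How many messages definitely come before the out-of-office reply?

6

Directly stated before the out-of-office reply: the approval, the kickoff note, the reply from legal, and the vendor quote.
The budget email reaches the out-of-office reply via the budget email → the reply from legal → the out-of-office reply.
The summary memo reaches the out-of-office reply via the summary memo → the approval → the out-of-office reply.
That's the approval, the budget email, the kickoff note, the reply from legal, the summary memo, and the vendor quote — 6 in all.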